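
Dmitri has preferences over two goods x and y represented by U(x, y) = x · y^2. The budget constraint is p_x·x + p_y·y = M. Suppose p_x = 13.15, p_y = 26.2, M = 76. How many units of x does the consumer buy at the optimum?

MU_x/MU_y = (y)/(2·x); tangency sets this equal to p_x/p_y.
So p_y·y = 2·p_x·x; combined with the budget, a share 1/3 of income goes to x.
Demand: x*(p_x,p_y,M) = 1/3·M/p_x and y* = 2/3·M/p_y.
At p_x=13.15, p_y=26.2, M=76: x* = 1/3·76/13.15 = 1.9265.

x* = 1.9265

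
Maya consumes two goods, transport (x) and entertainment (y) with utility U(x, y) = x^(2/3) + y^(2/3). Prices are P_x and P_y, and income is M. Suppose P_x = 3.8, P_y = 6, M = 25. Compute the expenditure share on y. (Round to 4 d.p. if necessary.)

From the CES first-order condition, (y/x)^(1/3) = P_x/P_y.
Solve for the ratio: y/x = [P_x/P_y]^(3).
With the ratio pinned down, the budget gives x* = M/(P_x + P_y·(y/x)) and y* = (y/x)·x*.
Numerically y/x = 0.254037, so x* = 25/(3.8 + 6·0.254037) = 4.6955 and y* = 0.254037·4.6955 = 1.1928.
Expenditure on y: 6·1.1928 = 7.157; share = 0.2863.

share on y = 0.2863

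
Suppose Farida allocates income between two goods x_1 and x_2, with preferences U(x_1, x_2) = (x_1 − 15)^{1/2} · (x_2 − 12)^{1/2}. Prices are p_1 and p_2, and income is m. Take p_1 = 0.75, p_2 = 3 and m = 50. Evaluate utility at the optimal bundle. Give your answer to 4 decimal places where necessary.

This is Cobb-Douglas in (x_1−15, x_2−12): tangency gives 0.5·p_2·(x_2−12) = 0.5·p_1·(x_1−15).
Substituting into the budget: x_1* = 15 + 0.5·(m − 15·p_1 − 12·p_2)/p_1, and x_2* = 12 + 0.5·(…)/p_2.
Discretionary income = 50 − 15·0.75 − 12·3 = 2.75; x_1* = 15 + 0.5·2.75/0.75 = 16.8333; x_2* = 12 + 0.5·2.75/3 = 12.4583.
Utility at the optimum: U(16.8333, 12.4583) = 0.9167.

V = 0.9167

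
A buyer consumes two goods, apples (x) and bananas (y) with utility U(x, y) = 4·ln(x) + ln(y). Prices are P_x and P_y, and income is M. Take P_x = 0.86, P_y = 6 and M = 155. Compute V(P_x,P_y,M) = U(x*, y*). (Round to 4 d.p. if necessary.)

V = 21.5266

Demand: x*(P_x,P_y,M) = 0.8·M/P_x and y* = 0.2·M/P_y.
At P_x=0.86, P_y=6, M=155: x* = 0.8·155/0.86 = 144.186, y* = 5.1667.
Utility at the optimum: U(144.186, 5.1667) = 21.5266.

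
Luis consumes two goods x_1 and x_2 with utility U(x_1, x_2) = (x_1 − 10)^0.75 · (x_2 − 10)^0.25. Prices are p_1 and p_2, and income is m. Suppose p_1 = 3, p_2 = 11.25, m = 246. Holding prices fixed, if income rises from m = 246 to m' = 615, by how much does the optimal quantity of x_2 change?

Discretionary income = 246 − 10·3 − 10·11.25 = 103.5; x_2* = 10 + 0.25·103.5/11.25 = 12.3.
At m' = 615: x_2* = 20.5. Change: 20.5 − 12.3 = 8.2.

Δx_2* = 8.2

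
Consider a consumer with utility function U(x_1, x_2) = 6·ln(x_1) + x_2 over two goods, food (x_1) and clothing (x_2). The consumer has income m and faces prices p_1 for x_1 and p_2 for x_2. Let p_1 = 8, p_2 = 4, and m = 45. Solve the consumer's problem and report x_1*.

x_1* = 3

MU_x_1 = 6/x_1, MU_x_2 = 1. Tangency: 6/x_1 = p_1/p_2.
So x_1*(p_1,p_2) = 6·p_2/p_1, independent of income; and x_2* = (m − 6·p_2)/p_2.
At the given prices: x_1* = 6·4/8 = 3.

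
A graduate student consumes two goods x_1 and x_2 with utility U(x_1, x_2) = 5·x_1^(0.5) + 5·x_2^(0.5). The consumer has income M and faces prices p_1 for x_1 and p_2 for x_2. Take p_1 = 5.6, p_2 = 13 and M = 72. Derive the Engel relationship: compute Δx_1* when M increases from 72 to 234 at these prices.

MU_x_1 ∝ 5·x_1^(-0.5), MU_x_2 ∝ 5·x_2^(-0.5), so MRS = (x_2/x_1)^(0.5) = p_1/p_2.
Hence x_2/x_1 = (p_1/p_2)^(1/(0.5)), i.e. raised to the 2 power.
Substitute x_2 = (x_2/x_1)·x_1 into the budget: x_1* = M/(p_1 + p_2·(x_2/x_1)).
Numerically x_2/x_1 = 0.185562, so x_1* = 72/(5.6 + 13·0.185562) = 8.9862.
At M' = 234: x_1* = 29.2051. Change: 29.2051 − 8.9862 = 20.2189.

Δx_1* = 20.2189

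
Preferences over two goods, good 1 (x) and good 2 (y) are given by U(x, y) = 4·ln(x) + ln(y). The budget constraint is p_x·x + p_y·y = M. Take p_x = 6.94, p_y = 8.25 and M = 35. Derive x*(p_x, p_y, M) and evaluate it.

x* = 4.0346

MU_x/MU_y = (4·y)/(x); tangency sets this equal to p_x/p_y.
So 4·p_y·y = p_x·x; combined with the budget, a share 0.8 of income goes to x.
Demand: x*(p_x,p_y,M) = 0.8·M/p_x and y* = 0.2·M/p_y.
At p_x=6.94, p_y=8.25, M=35: x* = 0.8·35/6.94 = 4.0346.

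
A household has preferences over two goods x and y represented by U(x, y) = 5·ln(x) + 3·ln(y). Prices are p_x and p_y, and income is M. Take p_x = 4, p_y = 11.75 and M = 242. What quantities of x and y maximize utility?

x* = 37.8125, y* = 7.7234

MU_x/MU_y = (5·y)/(3·x); tangency sets this equal to p_x/p_y.
So 5·p_y·y = 3·p_x·x; combined with the budget, a share 0.625 of income goes to x.
Demand: x*(p_x,p_y,M) = 0.625·M/p_x and y* = 0.375·M/p_y.
At p_x=4, p_y=11.75, M=242: x* = 0.625·242/4 = 37.8125, y* = 7.7234.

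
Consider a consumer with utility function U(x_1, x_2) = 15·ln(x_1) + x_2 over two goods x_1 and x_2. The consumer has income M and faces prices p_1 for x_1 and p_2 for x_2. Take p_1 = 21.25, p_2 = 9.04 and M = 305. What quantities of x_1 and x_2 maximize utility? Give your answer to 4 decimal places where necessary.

x_1* = 6.3812, x_2* = 18.7389

MU_x_1 = 15/x_1, MU_x_2 = 1. Tangency: 15/x_1 = p_1/p_2.
So x_1*(p_1,p_2) = 15·p_2/p_1, independent of income; and x_2* = (M − 15·p_2)/p_2.
At the given prices: x_1* = 15·9.04/21.25 = 6.3812, and x_2* = 18.7389.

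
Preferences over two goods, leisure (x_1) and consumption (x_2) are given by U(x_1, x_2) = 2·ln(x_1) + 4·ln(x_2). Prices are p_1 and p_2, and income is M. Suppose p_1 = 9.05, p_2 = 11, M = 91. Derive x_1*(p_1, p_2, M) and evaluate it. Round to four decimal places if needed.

Demand: x_1*(p_1,p_2,M) = 1/3·M/p_1 and x_2* = 2/3·M/p_2.
At p_1=9.05, p_2=11, M=91: x_1* = 1/3·91/9.05 = 3.3517.

x_1* = 3.3517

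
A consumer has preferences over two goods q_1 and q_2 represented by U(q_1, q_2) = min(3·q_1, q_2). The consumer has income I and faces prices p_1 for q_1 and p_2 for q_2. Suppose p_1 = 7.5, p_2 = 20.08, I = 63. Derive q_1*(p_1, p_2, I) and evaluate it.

q_1* = 0.93

With perfect complements, no substitution: consume in ratio q_1:q_2 = 1:3.
Budget: p_1·q_1 + p_2·3·q_1 = I, so (p_1 + 3·p_2)·q_1 = I.
Demand: q_1*(p_1,p_2,I) = I/(p_1 + 3·p_2), q_2* = 3·I/(p_1 + 3·p_2).
Here 7.5 + 3·20.08 = 67.74, giving q_1* = 0.93.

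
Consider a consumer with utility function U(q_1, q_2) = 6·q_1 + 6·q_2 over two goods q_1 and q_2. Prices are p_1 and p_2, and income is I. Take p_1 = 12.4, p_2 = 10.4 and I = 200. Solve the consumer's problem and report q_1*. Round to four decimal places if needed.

q_1* = 0

Linear utility — the consumer picks whichever good has higher MU/price: 6/12.4 = 0.4839 vs 6/10.4 = 0.5769.
q_2 gives more utility per dollar, so spend all income on q_2: q_2* = I/p_2, q_1* = 0.
Numerically: q_1* = 0, q_2* = 19.2308.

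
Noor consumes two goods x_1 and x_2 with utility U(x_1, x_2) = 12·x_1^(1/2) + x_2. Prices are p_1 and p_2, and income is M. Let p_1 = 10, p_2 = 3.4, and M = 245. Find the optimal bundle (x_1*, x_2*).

Utility is quasi-linear in x_2; the FOC for x_1 is 6/√x_1 = p_1/p_2.
Solve: √x_1 = 6·p_2/p_1, so x_1*(p_1,p_2) = (6·p_2/p_1)², and x_2* = (M − p_1·x_1*)/p_2.
Plugging in: x_1* = (6·3.4/10)² = 4.1616, x_2* = 59.8188.

x_1* = 4.1616, x_2* = 59.8188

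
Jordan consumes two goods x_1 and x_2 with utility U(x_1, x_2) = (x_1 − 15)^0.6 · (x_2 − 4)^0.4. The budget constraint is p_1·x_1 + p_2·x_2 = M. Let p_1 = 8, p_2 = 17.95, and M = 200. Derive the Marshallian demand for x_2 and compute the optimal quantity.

Substituting into the budget: x_1* = 15 + 0.6·(M − 15·p_1 − 4·p_2)/p_1, and x_2* = 4 + 0.4·(…)/p_2.
Discretionary income = 200 − 15·8 − 4·17.95 = 8.2; x_2* = 4 + 0.4·8.2/17.95 = 4.1827.

x_2* = 4.1827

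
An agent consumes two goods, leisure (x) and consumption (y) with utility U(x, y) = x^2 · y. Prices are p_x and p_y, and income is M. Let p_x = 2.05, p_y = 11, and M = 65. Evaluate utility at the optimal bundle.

MU_x/MU_y = (2·y)/(x); tangency sets this equal to p_x/p_y.
So 2·p_y·y = p_x·x; combined with the budget, a share 2/3 of income goes to x.
Demand: x*(p_x,p_y,M) = 2/3·M/p_x and y* = 1/3·M/p_y.
At p_x=2.05, p_y=11, M=65: x* = 2/3·65/2.05 = 21.1382, y* = 1.9697.
Utility at the optimum: U(21.1382, 1.9697) = 880.1078.

V = 880.1078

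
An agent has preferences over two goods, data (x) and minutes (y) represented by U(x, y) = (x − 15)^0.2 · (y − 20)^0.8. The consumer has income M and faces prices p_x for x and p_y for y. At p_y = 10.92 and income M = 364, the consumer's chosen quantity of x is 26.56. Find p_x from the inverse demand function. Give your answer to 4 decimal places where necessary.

Let x' = x−15, y' = y−20. MRS = (1/4)·y'/x' = p_x/p_y.
Substituting into the budget: x* = 15 + 0.2·(M − 15·p_x − 20·p_y)/p_x, and y* = 20 + 0.8·(…)/p_y.
Set x* = 26.56 in the demand function and solve for p_x: p_x = 2.

p_x = 2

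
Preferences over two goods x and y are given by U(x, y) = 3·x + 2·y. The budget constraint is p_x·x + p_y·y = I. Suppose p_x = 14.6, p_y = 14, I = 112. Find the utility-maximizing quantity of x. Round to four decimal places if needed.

x* = 7.6712

Linear utility — the consumer picks whichever good has higher MU/price: 3/14.6 = 0.2055 vs 2/14 = 0.1429.
x gives more utility per dollar, so spend all income on x: x* = I/p_x, y* = 0.
Numerically: x* = 7.6712, y* = 0.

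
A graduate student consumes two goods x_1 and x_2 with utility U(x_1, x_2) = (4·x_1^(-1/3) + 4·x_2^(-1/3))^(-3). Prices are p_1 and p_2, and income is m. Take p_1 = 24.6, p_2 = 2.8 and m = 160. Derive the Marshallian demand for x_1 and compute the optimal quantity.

MRS = MU_x_1/MU_x_2 = (x_2/x_1)^(4/3). Set equal to p_1/p_2.
Hence x_2/x_1 = (p_1/p_2)^(1/(4/3)), i.e. raised to the 0.75 power.
Substitute x_2 = (x_2/x_1)·x_1 into the budget: x_1* = m/(p_1 + p_2·(x_2/x_1)).
Numerically x_2/x_1 = 5.103085, so x_1* = 160/(24.6 + 2.8·5.103085) = 4.1143.

x_1* = 4.1143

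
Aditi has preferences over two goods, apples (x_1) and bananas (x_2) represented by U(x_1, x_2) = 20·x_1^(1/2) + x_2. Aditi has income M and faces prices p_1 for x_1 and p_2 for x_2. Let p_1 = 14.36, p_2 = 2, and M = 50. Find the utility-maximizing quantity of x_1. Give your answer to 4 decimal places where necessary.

MU_x_1 = 10/√x_1, MU_x_2 = 1. Tangency: 10/√x_1 = p_1/p_2.
Solve: √x_1 = 10·p_2/p_1, so x_1*(p_1,p_2) = (10·p_2/p_1)², and x_2* = (M − p_1·x_1*)/p_2.
Plugging in: x_1* = (10·2/14.36)² = 1.9398.

x_1* = 1.9398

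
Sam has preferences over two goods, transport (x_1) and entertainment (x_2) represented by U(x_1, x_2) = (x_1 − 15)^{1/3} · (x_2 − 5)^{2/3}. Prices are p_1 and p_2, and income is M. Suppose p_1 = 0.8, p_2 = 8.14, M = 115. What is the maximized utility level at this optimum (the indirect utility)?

V = 8.7755

After buying the subsistence bundle (15, 5), a share 1/3 of the remaining income goes to x_1: x_1* = 15 + 1/3·(M − 15p_1 − 5p_2)/p_1.
Discretionary income = 115 − 15·0.8 − 5·8.14 = 62.3; x_1* = 15 + 1/3·62.3/0.8 = 40.9583; x_2* = 5 + 2/3·62.3/8.14 = 10.1024.
Utility at the optimum: U(40.9583, 10.1024) = 8.7755.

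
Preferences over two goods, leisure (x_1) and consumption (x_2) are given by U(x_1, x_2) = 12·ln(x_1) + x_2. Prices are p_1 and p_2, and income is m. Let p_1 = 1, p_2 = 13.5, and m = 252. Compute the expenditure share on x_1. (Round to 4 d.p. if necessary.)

Set MRS = p_1/p_2: (12/x_1)/1 = p_1/p_2.
So x_1*(p_1,p_2) = 12·p_2/p_1, independent of income; and x_2* = (m − 12·p_2)/p_2.
At the given prices: x_1* = 12·13.5/1 = 162, and x_2* = 6.6667.
Expenditure on x_1: 1·162 = 162; share = 0.6429.

share on x_1 = 0.6429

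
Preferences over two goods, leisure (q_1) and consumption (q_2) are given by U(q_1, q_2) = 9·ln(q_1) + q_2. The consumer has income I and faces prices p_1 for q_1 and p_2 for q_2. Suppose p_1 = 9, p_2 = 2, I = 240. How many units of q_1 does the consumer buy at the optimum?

q_1* = 2

So q_1*(p_1,p_2) = 9·p_2/p_1, independent of income; and q_2* = (I − 9·p_2)/p_2.
At the given prices: q_1* = 9·2/9 = 2.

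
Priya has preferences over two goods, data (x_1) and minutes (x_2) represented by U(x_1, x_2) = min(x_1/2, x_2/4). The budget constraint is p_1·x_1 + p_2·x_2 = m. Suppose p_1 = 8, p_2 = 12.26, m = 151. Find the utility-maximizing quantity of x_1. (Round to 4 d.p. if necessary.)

x_1* = 4.6433

Leontief preferences: the optimum is at the kink where x_1/2 = x_2/4, i.e. x_2 = 2·x_1.
Budget: p_1·x_1 + p_2·2·x_1 = m, so (2·p_1 + 4·p_2)·x_1 = 2·m.
Demand: x_1*(p_1,p_2,m) = 2·m/(2·p_1 + 4·p_2), x_2* = 4·m/(2·p_1 + 4·p_2).
Here 2·8 + 4·12.26 = 65.04, giving x_1* = 4.6433.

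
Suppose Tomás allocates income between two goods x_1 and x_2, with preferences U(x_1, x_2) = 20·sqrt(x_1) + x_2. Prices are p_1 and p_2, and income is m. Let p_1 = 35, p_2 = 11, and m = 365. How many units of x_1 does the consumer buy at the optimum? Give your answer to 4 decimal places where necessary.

x_1* = 9.8776

MU_x_1 = 10/√x_1, MU_x_2 = 1. Tangency: 10/√x_1 = p_1/p_2.
Solve: √x_1 = 10·p_2/p_1, so x_1*(p_1,p_2) = (10·p_2/p_1)², and x_2* = (m − p_1·x_1*)/p_2.
Plugging in: x_1* = (10·11/35)² = 9.8776.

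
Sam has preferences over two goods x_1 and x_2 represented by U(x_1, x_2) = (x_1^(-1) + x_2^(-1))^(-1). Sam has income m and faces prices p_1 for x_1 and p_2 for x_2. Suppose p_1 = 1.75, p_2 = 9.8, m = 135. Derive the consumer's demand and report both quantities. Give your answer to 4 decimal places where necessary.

From the CES first-order condition, (x_2/x_1)^(2) = p_1/p_2.
Solve for the ratio: x_2/x_1 = [p_1/p_2]^(0.5).
With the ratio pinned down, the budget gives x_1* = m/(p_1 + p_2·(x_2/x_1)) and x_2* = (x_2/x_1)·x_1*.
Numerically x_2/x_1 = 0.422577, so x_1* = 135/(1.75 + 9.8·0.422577) = 22.9153 and x_2* = 0.422577·22.9153 = 9.6835.

x_1* = 22.9153, x_2* = 9.6835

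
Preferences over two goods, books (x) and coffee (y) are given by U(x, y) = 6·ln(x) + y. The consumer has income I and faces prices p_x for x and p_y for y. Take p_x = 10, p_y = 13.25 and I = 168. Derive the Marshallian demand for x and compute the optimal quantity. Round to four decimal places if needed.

x* = 7.95

MU_x = 6/x, MU_y = 1. Tangency: 6/x = p_x/p_y.
So x*(p_x,p_y) = 6·p_y/p_x, independent of income; and y* = (I − 6·p_y)/p_y.
At the given prices: x* = 6·13.25/10 = 7.95.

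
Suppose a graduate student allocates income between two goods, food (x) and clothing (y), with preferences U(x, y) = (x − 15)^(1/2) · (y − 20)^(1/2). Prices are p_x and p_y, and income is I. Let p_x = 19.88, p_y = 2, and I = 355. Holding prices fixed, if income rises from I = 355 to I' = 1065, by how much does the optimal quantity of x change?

Δx* = 17.8571

Discretionary income = 355 − 15·19.88 − 20·2 = 16.8; x* = 15 + 0.5·16.8/19.88 = 15.4225.
At I' = 1065: x* = 33.2797. Change: 33.2797 − 15.4225 = 17.8571.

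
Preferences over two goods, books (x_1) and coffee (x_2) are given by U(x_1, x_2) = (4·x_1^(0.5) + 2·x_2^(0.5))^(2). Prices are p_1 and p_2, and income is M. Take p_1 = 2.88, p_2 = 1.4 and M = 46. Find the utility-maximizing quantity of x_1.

MU_x_1 ∝ 4·x_1^(-0.5), MU_x_2 ∝ 2·x_2^(-0.5), so MRS = 2·(x_2/x_1)^(0.5) = p_1/p_2.
Solve for the ratio: x_2/x_1 = [(1/2)·p_1/p_2]^(2).
With the ratio pinned down, the budget gives x_1* = M/(p_1 + p_2·(x_2/x_1)) and x_2* = (x_2/x_1)·x_1*.
Numerically x_2/x_1 = 1.057959, so x_1* = 46/(2.88 + 1.4·1.057959) = 10.5477.

x_1* = 10.5477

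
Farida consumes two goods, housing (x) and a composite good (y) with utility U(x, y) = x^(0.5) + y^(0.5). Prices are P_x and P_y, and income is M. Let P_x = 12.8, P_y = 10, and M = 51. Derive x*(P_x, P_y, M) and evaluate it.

MU_x ∝ x^(-0.5), MU_y ∝ y^(-0.5), so MRS = (y/x)^(0.5) = P_x/P_y.
Hence y/x = (P_x/P_y)^(1/(0.5)), i.e. raised to the 2 power.
With the ratio pinned down, the budget gives x* = M/(P_x + P_y·(y/x)) and y* = (y/x)·x*.
Numerically y/x = 1.6384, so x* = 51/(12.8 + 10·1.6384) = 1.7475.

x* = 1.7475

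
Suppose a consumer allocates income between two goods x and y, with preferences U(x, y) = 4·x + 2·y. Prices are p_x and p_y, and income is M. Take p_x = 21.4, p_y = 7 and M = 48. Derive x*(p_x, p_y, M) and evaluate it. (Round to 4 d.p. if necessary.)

x* = 0

Perfect substitutes: compare marginal utility per dollar. 4/p_x vs 2/p_y → 0.1869 vs 0.2857.
y gives more utility per dollar, so spend all income on y: y* = M/p_y, x* = 0.
Numerically: x* = 0, y* = 6.8571.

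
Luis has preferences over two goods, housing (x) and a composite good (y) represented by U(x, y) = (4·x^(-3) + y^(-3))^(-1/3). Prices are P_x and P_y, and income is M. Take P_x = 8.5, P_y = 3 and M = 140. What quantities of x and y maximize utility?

From the CES first-order condition, 4·(y/x)^(4) = P_x/P_y.
Solve for the ratio: y/x = [(1/4)·P_x/P_y]^(0.25).
Substitute y = (y/x)·x into the budget: x* = M/(P_x + P_y·(y/x)).
Numerically y/x = 0.917401, so x* = 140/(8.5 + 3·0.917401) = 12.442 and y* = 0.917401·12.442 = 11.4143.

x* = 12.442, y* = 11.4143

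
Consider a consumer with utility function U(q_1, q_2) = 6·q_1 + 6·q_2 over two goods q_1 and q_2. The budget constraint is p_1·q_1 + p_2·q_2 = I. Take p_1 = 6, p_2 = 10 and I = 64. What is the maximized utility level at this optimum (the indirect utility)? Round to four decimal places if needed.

V = 64

Perfect substitutes: compare marginal utility per dollar. 6/p_1 vs 6/p_2 → 1 vs 0.6.
q_1 gives more utility per dollar, so spend all income on q_1: q_1* = I/p_1, q_2* = 0.
Numerically: q_1* = 10.6667, q_2* = 0.
Utility at the optimum: U(10.6667, 0) = 64.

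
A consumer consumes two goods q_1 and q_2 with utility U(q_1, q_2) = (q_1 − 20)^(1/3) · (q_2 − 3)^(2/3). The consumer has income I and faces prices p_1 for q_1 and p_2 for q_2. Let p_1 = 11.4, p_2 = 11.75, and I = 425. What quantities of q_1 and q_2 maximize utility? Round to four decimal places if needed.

Let q_1' = q_1−20, q_2' = q_2−3. MRS = (1/2)·q_2'/q_1' = p_1/p_2.
After buying the subsistence bundle (20, 3), a share 1/3 of the remaining income goes to q_1: q_1* = 20 + 1/3·(I − 20p_1 − 3p_2)/p_1.
Discretionary income = 425 − 20·11.4 − 3·11.75 = 161.75; q_1* = 20 + 1/3·161.75/11.4 = 24.7295; q_2* = 3 + 2/3·161.75/11.75 = 12.1773.

q_1* = 24.7295, q_2* = 12.1773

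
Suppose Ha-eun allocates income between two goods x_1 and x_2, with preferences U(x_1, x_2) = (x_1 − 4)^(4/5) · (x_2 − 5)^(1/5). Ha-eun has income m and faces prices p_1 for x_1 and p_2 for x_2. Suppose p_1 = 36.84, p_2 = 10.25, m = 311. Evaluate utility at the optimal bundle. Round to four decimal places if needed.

Let x_1' = x_1−4, x_2' = x_2−5. MRS = 4·x_2'/x_1' = p_1/p_2.
Substituting into the budget: x_1* = 4 + 0.8·(m − 4·p_1 − 5·p_2)/p_1, and x_2* = 5 + 0.2·(…)/p_2.
Discretionary income = 311 − 4·36.84 − 5·10.25 = 112.39; x_1* = 4 + 0.8·112.39/36.84 = 6.4406; x_2* = 5 + 0.2·112.39/10.25 = 7.193.
Utility at the optimum: U(6.4406, 7.193) = 2.3889.

V = 2.3889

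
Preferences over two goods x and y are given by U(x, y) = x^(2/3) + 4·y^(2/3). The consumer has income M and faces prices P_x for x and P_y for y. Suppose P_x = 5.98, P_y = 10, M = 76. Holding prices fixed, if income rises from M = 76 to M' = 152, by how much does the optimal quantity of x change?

Δx* = 0.5321

With the ratio pinned down, the budget gives x* = M/(P_x + P_y·(y/x)) and y* = (y/x)·x*.
Numerically y/x = 13.68622, so x* = 76/(5.98 + 10·13.68622) = 0.5321.
At M' = 152: x* = 1.0641. Change: 1.0641 − 0.5321 = 0.5321.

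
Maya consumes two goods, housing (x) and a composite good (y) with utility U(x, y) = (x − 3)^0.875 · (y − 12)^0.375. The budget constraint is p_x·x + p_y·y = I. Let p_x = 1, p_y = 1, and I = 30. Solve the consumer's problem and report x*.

Let x' = x−3, y' = y−12. MRS = (7/3)·y'/x' = p_x/p_y.
Substituting into the budget: x* = 3 + 0.7·(I − 3·p_x − 12·p_y)/p_x, and y* = 12 + 0.3·(…)/p_y.
Discretionary income = 30 − 3·1 − 12·1 = 15; x* = 3 + 0.7·15/1 = 13.5.

x* = 13.5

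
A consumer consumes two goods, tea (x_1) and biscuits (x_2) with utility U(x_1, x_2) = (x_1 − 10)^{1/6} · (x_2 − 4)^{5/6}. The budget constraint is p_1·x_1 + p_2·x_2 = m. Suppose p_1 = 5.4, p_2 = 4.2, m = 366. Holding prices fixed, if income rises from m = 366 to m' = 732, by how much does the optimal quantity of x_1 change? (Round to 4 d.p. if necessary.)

Δx_1* = 11.2963

This is Cobb-Douglas in (x_1−10, x_2−4): tangency gives 1/6·p_2·(x_2−4) = 5/6·p_1·(x_1−10).
Substituting into the budget: x_1* = 10 + 1/6·(m − 10·p_1 − 4·p_2)/p_1, and x_2* = 4 + 5/6·(…)/p_2.
Discretionary income = 366 − 10·5.4 − 4·4.2 = 295.2; x_1* = 10 + 1/6·295.2/5.4 = 19.1111.
At m' = 732: x_1* = 30.4074. Change: 30.4074 − 19.1111 = 11.2963.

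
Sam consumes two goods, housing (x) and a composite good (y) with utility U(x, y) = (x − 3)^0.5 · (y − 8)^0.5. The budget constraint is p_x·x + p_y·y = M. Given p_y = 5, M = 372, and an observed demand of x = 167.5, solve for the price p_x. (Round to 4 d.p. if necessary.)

p_x = 1

This is Cobb-Douglas in (x−3, y−8): tangency gives 0.5·p_y·(y−8) = 0.5·p_x·(x−3).
After buying the subsistence bundle (3, 8), a share 0.5 of the remaining income goes to x: x* = 3 + 0.5·(M − 3p_x − 8p_y)/p_x.
Set x* = 167.5 in the demand function and solve for p_x: p_x = 1.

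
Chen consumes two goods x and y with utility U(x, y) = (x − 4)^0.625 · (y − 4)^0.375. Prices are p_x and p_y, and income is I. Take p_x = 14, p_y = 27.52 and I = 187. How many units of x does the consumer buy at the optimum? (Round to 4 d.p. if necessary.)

x* = 4.9339

After buying the subsistence bundle (4, 4), a share 0.625 of the remaining income goes to x: x* = 4 + 0.625·(I − 4p_x − 4p_y)/p_x.
Discretionary income = 187 − 4·14 − 4·27.52 = 20.92; x* = 4 + 0.625·20.92/14 = 4.9339.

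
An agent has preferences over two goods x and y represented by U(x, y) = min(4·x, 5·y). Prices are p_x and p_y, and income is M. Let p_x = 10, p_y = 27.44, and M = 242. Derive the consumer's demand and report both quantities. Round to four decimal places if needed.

With perfect complements, no substitution: consume in ratio x:y = 5:4.
Budget: p_x·x + p_y·(4/5)·x = M, so (5·p_x + 4·p_y)·x = 5·M.
Demand: x*(p_x,p_y,M) = 5·M/(5·p_x + 4·p_y), y* = 4·M/(5·p_x + 4·p_y).
Here 5·10 + 4·27.44 = 159.76, giving x* = 7.5739 and y* = 6.0591.

x* = 7.5739, y* = 6.0591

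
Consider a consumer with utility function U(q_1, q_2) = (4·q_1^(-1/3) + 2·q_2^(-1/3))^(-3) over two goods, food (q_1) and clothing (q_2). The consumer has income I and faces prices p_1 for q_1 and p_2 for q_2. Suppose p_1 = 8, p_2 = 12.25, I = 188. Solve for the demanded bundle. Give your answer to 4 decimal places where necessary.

q_1* = 14.1444, q_2* = 6.1098

MU_q_1 ∝ 4·q_1^(-4/3), MU_q_2 ∝ 2·q_2^(-4/3), so MRS = 2·(q_2/q_1)^(4/3) = p_1/p_2.
Solve for the ratio: q_2/q_1 = [(1/2)·p_1/p_2]^(0.75).
With the ratio pinned down, the budget gives q_1* = I/(p_1 + p_2·(q_2/q_1)) and q_2* = (q_2/q_1)·q_1*.
Numerically q_2/q_1 = 0.431959, so q_1* = 188/(8 + 12.25·0.431959) = 14.1444 and q_2* = 0.431959·14.1444 = 6.1098.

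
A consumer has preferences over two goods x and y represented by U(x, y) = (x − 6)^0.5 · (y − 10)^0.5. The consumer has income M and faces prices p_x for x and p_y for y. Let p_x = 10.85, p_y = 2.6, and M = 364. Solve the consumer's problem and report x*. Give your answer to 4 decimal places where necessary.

x* = 18.576

Substituting into the budget: x* = 6 + 0.5·(M − 6·p_x − 10·p_y)/p_x, and y* = 10 + 0.5·(…)/p_y.
Discretionary income = 364 − 6·10.85 − 10·2.6 = 272.9; x* = 6 + 0.5·272.9/10.85 = 18.576.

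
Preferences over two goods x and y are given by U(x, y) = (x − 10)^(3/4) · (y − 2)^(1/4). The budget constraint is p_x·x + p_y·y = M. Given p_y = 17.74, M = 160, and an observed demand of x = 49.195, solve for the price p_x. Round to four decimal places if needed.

This is Cobb-Douglas in (x−10, y−2): tangency gives 0.75·p_y·(y−2) = 0.25·p_x·(x−10).
After buying the subsistence bundle (10, 2), a share 0.75 of the remaining income goes to x: x* = 10 + 0.75·(M − 10p_x − 2p_y)/p_x.
Set x* = 49.195 in the demand function and solve for p_x: p_x = 2.

p_x = 2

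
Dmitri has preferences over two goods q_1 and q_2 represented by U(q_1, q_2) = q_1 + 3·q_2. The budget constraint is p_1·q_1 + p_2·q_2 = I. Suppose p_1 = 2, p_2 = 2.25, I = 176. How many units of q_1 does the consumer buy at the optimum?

Linear utility — the consumer picks whichever good has higher MU/price: 1/2 = 0.5 vs 3/2.25 = 1.3333.
q_2 gives more utility per dollar, so spend all income on q_2: q_2* = I/p_2, q_1* = 0.
Numerically: q_1* = 0, q_2* = 78.2222.

q_1* = 0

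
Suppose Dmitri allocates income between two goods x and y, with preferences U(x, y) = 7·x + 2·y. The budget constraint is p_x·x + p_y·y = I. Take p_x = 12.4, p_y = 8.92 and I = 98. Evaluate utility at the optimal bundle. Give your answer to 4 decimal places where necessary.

Linear utility — the consumer picks whichever good has higher MU/price: 7/12.4 = 0.5645 vs 2/8.92 = 0.2242.
x gives more utility per dollar, so spend all income on x: x* = I/p_x, y* = 0.
Numerically: x* = 7.9032, y* = 0.
Utility at the optimum: U(7.9032, 0) = 55.3226.

V = 55.3226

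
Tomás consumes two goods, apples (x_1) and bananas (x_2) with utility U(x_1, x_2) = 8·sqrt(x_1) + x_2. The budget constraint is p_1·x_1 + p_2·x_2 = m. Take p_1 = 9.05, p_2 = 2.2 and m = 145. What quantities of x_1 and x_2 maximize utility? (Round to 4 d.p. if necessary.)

MU_x_1 = 4/√x_1, MU_x_2 = 1. Tangency: 4/√x_1 = p_1/p_2.
Solve: √x_1 = 4·p_2/p_1, so x_1*(p_1,p_2) = (4·p_2/p_1)², and x_2* = (m − p_1·x_1*)/p_2.
Plugging in: x_1* = (4·2.2/9.05)² = 0.9455, x_2* = 62.0196.

x_1* = 0.9455, x_2* = 62.0196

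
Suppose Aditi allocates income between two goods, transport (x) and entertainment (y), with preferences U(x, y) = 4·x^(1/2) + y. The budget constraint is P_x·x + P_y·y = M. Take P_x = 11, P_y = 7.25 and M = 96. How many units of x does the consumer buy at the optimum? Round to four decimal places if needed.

Set MRS = P_x/P_y: 2·x^(−1/2) = P_x/P_y.
Solve: √x = 2·P_y/P_x, so x*(P_x,P_y) = (2·P_y/P_x)², and y* = (M − P_x·x*)/P_y.
Plugging in: x* = (2·7.25/11)² = 1.7376.

x* = 1.7376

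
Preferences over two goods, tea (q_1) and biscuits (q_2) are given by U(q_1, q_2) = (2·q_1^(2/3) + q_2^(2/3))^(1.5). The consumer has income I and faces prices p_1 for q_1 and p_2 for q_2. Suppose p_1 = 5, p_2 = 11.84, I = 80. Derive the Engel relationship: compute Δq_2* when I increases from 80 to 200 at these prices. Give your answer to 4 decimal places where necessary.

From the CES first-order condition, 2·(q_2/q_1)^(1/3) = p_1/p_2.
Solve for the ratio: q_2/q_1 = [(1/2)·p_1/p_2]^(3).
Substitute q_2 = (q_2/q_1)·q_1 into the budget: q_1* = I/(p_1 + p_2·(q_2/q_1)).
Numerically q_2/q_1 = 0.009414, so q_1* = 80/(5 + 11.84·0.009414) = 15.6511 and q_2* = 0.009414·15.6511 = 0.1473.
At I' = 200: q_2* = 0.3683. Change: 0.3683 − 0.1473 = 0.221.

Δq_2* = 0.221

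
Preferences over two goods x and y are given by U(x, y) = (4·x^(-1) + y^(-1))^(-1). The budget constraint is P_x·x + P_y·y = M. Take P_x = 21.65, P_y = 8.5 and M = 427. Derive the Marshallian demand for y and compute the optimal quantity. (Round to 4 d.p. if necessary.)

y* = 11.9839

MRS = MU_x/MU_y = 4·(y/x)^(2). Set equal to P_x/P_y.
Solve for the ratio: y/x = [(1/4)·P_x/P_y]^(0.5).
With the ratio pinned down, the budget gives x* = M/(P_x + P_y·(y/x)) and y* = (y/x)·x*.
Numerically y/x = 0.797975, so x* = 427/(21.65 + 8.5·0.797975) = 15.0179 and y* = 0.797975·15.0179 = 11.9839.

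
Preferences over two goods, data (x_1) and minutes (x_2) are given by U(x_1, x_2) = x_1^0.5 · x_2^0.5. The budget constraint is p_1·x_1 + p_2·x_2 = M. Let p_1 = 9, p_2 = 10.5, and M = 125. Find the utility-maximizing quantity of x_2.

Demand: x_1*(p_1,p_2,M) = 0.5·M/p_1 and x_2* = 0.5·M/p_2.
At p_1=9, p_2=10.5, M=125: x_2* = 0.5·125/10.5 = 5.9524.

x_2* = 5.9524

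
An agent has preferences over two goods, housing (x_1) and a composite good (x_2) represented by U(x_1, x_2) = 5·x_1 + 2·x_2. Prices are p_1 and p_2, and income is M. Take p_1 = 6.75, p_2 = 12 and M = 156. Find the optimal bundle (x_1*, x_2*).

Perfect substitutes: compare marginal utility per dollar. 5/p_1 vs 2/p_2 → 0.7407 vs 0.1667.
x_1 gives more utility per dollar, so spend all income on x_1: x_1* = M/p_1, x_2* = 0.
Numerically: x_1* = 23.1111, x_2* = 0.

x_1* = 23.1111, x_2* = 0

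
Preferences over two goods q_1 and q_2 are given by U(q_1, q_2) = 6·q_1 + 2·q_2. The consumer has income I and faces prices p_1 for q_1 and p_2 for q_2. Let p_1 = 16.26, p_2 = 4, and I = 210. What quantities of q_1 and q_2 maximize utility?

Perfect substitutes: compare marginal utility per dollar. 6/p_1 vs 2/p_2 → 0.369 vs 0.5.
q_2 gives more utility per dollar, so spend all income on q_2: q_2* = I/p_2, q_1* = 0.
Numerically: q_1* = 0, q_2* = 52.5.

q_1* = 0, q_2* = 52.5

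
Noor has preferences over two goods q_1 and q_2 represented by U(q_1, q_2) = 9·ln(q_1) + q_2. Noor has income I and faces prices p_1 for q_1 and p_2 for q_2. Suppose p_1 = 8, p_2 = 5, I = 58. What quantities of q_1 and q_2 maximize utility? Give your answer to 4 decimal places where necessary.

MU_q_1 = 9/q_1, MU_q_2 = 1. Tangency: 9/q_1 = p_1/p_2.
So q_1*(p_1,p_2) = 9·p_2/p_1, independent of income; and q_2* = (I − 9·p_2)/p_2.
At the given prices: q_1* = 9·5/8 = 5.625, and q_2* = 2.6.

q_1* = 5.625, q_2* = 2.6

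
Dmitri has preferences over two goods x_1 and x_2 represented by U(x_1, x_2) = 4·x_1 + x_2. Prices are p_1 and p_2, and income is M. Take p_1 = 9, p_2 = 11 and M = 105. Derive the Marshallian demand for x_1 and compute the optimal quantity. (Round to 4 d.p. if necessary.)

Perfect substitutes: compare marginal utility per dollar. 4/p_1 vs 1/p_2 → 0.4444 vs 0.0909.
x_1 gives more utility per dollar, so spend all income on x_1: x_1* = M/p_1, x_2* = 0.
Numerically: x_1* = 11.6667, x_2* = 0.

x_1* = 11.6667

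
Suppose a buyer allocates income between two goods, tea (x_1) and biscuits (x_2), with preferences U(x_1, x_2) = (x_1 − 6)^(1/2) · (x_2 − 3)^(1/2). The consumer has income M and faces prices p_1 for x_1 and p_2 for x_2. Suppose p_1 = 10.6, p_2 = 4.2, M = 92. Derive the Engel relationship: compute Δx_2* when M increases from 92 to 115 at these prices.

MRS = (x_2−3)/(x_1−6). Tangency with p_1/p_2 gives x_2−3 = (p_1/p_2)·(x_1−6).
After buying the subsistence bundle (6, 3), a share 0.5 of the remaining income goes to x_1: x_1* = 6 + 0.5·(M − 6p_1 − 3p_2)/p_1.
Discretionary income = 92 − 6·10.6 − 3·4.2 = 15.8; x_2* = 3 + 0.5·15.8/4.2 = 4.881.
At M' = 115: x_2* = 7.619. Change: 7.619 − 4.881 = 2.7381.

Δx_2* = 2.7381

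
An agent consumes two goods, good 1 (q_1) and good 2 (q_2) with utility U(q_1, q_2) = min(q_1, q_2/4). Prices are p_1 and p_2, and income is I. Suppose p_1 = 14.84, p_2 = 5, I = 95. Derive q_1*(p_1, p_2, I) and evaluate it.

Demand: q_1*(p_1,p_2,I) = I/(p_1 + 4·p_2), q_2* = 4·I/(p_1 + 4·p_2).
Here 14.84 + 4·5 = 34.84, giving q_1* = 2.7268.

q_1* = 2.7268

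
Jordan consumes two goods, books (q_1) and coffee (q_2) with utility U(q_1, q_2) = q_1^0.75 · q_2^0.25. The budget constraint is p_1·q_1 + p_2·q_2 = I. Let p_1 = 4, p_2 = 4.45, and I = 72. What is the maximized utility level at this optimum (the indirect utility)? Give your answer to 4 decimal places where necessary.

The MRS is 3·q_2/q_1. Set MRS = p_1/p_2.
Rearranging, p_2·q_2 = (1/3)·p_1·q_1. Substituting into the budget gives p_1·q_1·(1 + (1/3)) = I.
Demand: q_1*(p_1,p_2,I) = 0.75·I/p_1 and q_2* = 0.25·I/p_2.
At p_1=4, p_2=4.45, I=72: q_1* = 0.75·72/4 = 13.5, q_2* = 4.0449.
Utility at the optimum: U(13.5, 4.0449) = 9.988.

V = 9.988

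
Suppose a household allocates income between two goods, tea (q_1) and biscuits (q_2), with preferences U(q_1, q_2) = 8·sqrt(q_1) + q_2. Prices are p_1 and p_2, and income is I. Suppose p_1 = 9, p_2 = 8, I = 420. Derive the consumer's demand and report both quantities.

q_1* = 12.642, q_2* = 38.2778

Set MRS = p_1/p_2: 4·q_1^(−1/2) = p_1/p_2.
Thus q_1* = (4·p_2/p_1)² — independent of I — with the rest of income spent on q_2.
Plugging in: q_1* = (4·8/9)² = 12.642, q_2* = 38.2778.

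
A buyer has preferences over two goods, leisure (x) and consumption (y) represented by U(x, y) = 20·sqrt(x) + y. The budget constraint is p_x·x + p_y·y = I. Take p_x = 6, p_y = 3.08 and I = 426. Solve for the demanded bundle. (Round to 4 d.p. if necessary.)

Thus x* = (10·p_y/p_x)² — independent of I — with the rest of income spent on y.
Plugging in: x* = (10·3.08/6)² = 26.3511, y* = 86.9784.

x* = 26.3511, y* = 86.9784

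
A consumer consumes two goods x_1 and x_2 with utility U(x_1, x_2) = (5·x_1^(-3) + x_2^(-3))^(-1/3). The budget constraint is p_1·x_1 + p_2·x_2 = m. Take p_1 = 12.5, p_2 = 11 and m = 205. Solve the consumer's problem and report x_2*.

MRS = MU_x_1/MU_x_2 = 5·(x_2/x_1)^(4). Set equal to p_1/p_2.
Hence x_2/x_1 = ((1/5)·p_1/p_2)^(1/(4)), i.e. raised to the 0.25 power.
Substitute x_2 = (x_2/x_1)·x_1 into the budget: x_1* = m/(p_1 + p_2·(x_2/x_1)).
Numerically x_2/x_1 = 0.690457, so x_1* = 205/(12.5 + 11·0.690457) = 10.2015 and x_2* = 0.690457·10.2015 = 7.0437.

x_2* = 7.0437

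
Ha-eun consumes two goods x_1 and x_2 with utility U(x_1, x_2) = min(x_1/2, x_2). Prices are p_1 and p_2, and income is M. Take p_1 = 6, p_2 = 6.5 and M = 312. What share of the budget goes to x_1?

share on x_1 = 0.6486

Here 2·6 + 6.5 = 18.5, giving x_1* = 33.7297 and x_2* = 16.8649.
Expenditure on x_1: 6·33.7297 = 202.3784; share = 0.6486.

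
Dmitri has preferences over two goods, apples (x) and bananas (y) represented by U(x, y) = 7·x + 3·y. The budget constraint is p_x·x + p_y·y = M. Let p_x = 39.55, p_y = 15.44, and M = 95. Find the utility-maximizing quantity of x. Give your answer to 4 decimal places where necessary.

y gives more utility per dollar, so spend all income on y: y* = M/p_y, x* = 0.
Numerically: x* = 0, y* = 6.1528.

x* = 0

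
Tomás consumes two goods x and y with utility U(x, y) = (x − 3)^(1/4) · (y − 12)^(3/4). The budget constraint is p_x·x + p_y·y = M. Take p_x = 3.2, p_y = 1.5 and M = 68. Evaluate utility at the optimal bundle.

This is Cobb-Douglas in (x−3, y−12): tangency gives 0.25·p_y·(y−12) = 0.75·p_x·(x−3).
After buying the subsistence bundle (3, 12), a share 0.25 of the remaining income goes to x: x* = 3 + 0.25·(M − 3p_x − 12p_y)/p_x.
Discretionary income = 68 − 3·3.2 − 12·1.5 = 40.4; x* = 3 + 0.25·40.4/3.2 = 6.1562; y* = 12 + 0.75·40.4/1.5 = 32.2.
Utility at the optimum: U(6.1562, 32.2) = 12.7001.

V = 12.7001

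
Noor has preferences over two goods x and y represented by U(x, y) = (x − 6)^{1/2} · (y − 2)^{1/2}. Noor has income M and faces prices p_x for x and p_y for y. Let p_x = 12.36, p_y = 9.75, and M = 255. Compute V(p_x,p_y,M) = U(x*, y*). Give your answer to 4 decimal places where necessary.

V = 7.3485

MRS = (y−2)/(x−6). Tangency with p_x/p_y gives y−2 = (p_x/p_y)·(x−6).
Substituting into the budget: x* = 6 + 0.5·(M − 6·p_x − 2·p_y)/p_x, and y* = 2 + 0.5·(…)/p_y.
Discretionary income = 255 − 6·12.36 − 2·9.75 = 161.34; x* = 6 + 0.5·161.34/12.36 = 12.5267; y* = 2 + 0.5·161.34/9.75 = 10.2738.
Utility at the optimum: U(12.5267, 10.2738) = 7.3485.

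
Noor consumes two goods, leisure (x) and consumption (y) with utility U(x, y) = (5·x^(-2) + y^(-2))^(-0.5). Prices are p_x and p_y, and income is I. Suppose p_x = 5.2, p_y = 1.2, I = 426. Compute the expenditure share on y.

share on y = 0.1803

From the CES first-order condition, 5·(y/x)^(3) = p_x/p_y.
Solve for the ratio: y/x = [(1/5)·p_x/p_y]^(1/3).
Substitute y = (y/x)·x into the budget: x* = I/(p_x + p_y·(y/x)).
Numerically y/x = 0.95342, so x* = 426/(5.2 + 1.2·0.95342) = 67.149 and y* = 0.95342·67.149 = 64.0211.
Expenditure on y: 1.2·64.0211 = 76.8254; share = 0.1803.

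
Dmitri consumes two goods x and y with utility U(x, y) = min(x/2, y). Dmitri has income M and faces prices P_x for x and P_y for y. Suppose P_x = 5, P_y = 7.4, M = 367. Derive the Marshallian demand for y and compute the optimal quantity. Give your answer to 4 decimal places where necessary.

With perfect complements, no substitution: consume in ratio x:y = 2:1.
Budget: P_x·x + P_y·(1/2)·x = M, so (2·P_x + P_y)·x = 2·M.
Demand: x*(P_x,P_y,M) = 2·M/(2·P_x + P_y), y* = M/(2·P_x + P_y).
Here 2·5 + 7.4 = 17.4, giving y* = 21.092.

y* = 21.092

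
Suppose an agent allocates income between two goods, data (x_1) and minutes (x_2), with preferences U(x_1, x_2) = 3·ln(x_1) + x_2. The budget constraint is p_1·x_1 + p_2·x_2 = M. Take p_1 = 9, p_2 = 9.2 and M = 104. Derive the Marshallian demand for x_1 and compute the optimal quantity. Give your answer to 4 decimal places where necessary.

x_1* = 3.0667

Set MRS = p_1/p_2: (3/x_1)/1 = p_1/p_2.
So x_1*(p_1,p_2) = 3·p_2/p_1, independent of income; and x_2* = (M − 3·p_2)/p_2.
At the given prices: x_1* = 3·9.2/9 = 3.0667.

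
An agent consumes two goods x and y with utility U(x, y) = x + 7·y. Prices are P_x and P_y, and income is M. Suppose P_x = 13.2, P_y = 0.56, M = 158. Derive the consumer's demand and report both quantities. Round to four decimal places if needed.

x* = 0, y* = 282.1429

Perfect substitutes: compare marginal utility per dollar. 1/P_x vs 7/P_y → 0.0758 vs 12.5.
y gives more utility per dollar, so spend all income on y: y* = M/P_y, x* = 0.
Numerically: x* = 0, y* = 282.1429.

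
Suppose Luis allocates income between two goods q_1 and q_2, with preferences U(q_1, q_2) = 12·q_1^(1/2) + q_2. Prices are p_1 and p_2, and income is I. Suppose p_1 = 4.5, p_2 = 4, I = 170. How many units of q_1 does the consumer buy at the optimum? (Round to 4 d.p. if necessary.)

Set MRS = p_1/p_2: 6·q_1^(−1/2) = p_1/p_2.
Solve: √q_1 = 6·p_2/p_1, so q_1*(p_1,p_2) = (6·p_2/p_1)², and q_2* = (I − p_1·q_1*)/p_2.
Plugging in: q_1* = (6·4/4.5)² = 28.4444.

q_1* = 28.4444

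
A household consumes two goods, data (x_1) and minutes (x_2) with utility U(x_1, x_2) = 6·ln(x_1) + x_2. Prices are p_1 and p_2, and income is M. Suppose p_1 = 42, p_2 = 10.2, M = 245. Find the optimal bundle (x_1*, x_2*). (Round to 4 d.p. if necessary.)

x_1* = 1.4571, x_2* = 18.0196

MU_x_1 = 6/x_1, MU_x_2 = 1. Tangency: 6/x_1 = p_1/p_2.
So x_1*(p_1,p_2) = 6·p_2/p_1, independent of income; and x_2* = (M − 6·p_2)/p_2.
At the given prices: x_1* = 6·10.2/42 = 1.4571, and x_2* = 18.0196.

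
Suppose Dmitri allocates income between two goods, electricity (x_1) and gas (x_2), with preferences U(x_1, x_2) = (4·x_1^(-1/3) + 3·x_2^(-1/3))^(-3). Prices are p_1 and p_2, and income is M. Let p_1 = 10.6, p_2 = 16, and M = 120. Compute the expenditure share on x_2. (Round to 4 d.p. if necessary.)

Numerically x_2/x_1 = 0.591814, so x_1* = 120/(10.6 + 16·0.591814) = 5.9794 and x_2* = 0.591814·5.9794 = 3.5387.
Expenditure on x_2: 16·3.5387 = 56.6187; share = 0.4718.

share on x_2 = 0.4718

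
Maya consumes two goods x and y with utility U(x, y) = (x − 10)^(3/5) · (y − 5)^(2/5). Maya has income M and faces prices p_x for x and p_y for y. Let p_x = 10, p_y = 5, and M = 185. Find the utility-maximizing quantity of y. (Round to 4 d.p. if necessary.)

y* = 9.8

Let x' = x−10, y' = y−5. MRS = (3/2)·y'/x' = p_x/p_y.
After buying the subsistence bundle (10, 5), a share 0.6 of the remaining income goes to x: x* = 10 + 0.6·(M − 10p_x − 5p_y)/p_x.
Discretionary income = 185 − 10·10 − 5·5 = 60; y* = 5 + 0.4·60/5 = 9.8.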